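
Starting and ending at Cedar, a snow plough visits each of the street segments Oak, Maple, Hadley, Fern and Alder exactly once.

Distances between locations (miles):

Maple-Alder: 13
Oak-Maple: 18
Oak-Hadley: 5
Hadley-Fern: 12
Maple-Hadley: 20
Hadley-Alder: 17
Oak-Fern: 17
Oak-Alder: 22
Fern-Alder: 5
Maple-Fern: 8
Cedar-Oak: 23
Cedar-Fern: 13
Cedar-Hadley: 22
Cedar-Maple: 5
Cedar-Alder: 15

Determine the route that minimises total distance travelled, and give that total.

With 5 stops there are 5!/2 = 60 distinct round trips (a route and its reverse cost the same).
Cedar-Oak-Maple-Hadley-Fern-Alder-Cedar: 23+18+20+12+5+15 = 93
Cedar-Oak-Maple-Hadley-Alder-Fern-Cedar: 23+18+20+17+5+13 = 96
Cedar-Oak-Maple-Fern-Hadley-Alder-Cedar: 23+18+8+12+17+15 = 93
Cedar-Oak-Maple-Fern-Alder-Hadley-Cedar: 23+18+8+5+17+22 = 93
Cedar-Oak-Maple-Alder-Hadley-Fern-Cedar: 23+18+13+17+12+13 = 96
Cedar-Oak-Maple-Alder-Fern-Hadley-Cedar: 23+18+13+5+12+22 = 93
Cedar-Oak-Hadley-Maple-Fern-Alder-Cedar: 23+5+20+8+5+15 = 76
Cedar-Oak-Hadley-Maple-Alder-Fern-Cedar: 23+5+20+13+5+13 = 79
Cedar-Oak-Hadley-Fern-Maple-Alder-Cedar: 23+5+12+8+13+15 = 76
Cedar-Oak-Hadley-Fern-Alder-Maple-Cedar: 23+5+12+5+13+5 = 63
Cedar-Oak-Hadley-Alder-Maple-Fern-Cedar: 23+5+17+13+8+13 = 79
Cedar-Oak-Hadley-Alder-Fern-Maple-Cedar: 23+5+17+5+8+5 = 63
Cedar-Oak-Fern-Maple-Hadley-Alder-Cedar: 23+17+8+20+17+15 = 100
Cedar-Oak-Fern-Maple-Alder-Hadley-Cedar: 23+17+8+13+17+22 = 100
… (46 more)
Cedar-Maple-Oak-Hadley-Fern-Alder-Cedar: 5+18+5+12+5+15 = 60  ← best
The minimum is 60.
One optimal route: Cedar → Maple → Oak → Hadley → Fern → Alder → Cedar (or its reverse).

60 miles — the shortest possible round trip.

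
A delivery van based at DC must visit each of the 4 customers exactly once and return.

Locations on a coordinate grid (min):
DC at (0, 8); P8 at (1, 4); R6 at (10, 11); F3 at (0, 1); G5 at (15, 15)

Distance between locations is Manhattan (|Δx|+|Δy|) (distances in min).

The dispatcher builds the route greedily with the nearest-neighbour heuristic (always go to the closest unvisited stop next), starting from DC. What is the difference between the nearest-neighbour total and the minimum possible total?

DC: P8=5, F3=7, R6=13, G5=22 ⇒ P8
P8: F3=4, R6=16, G5=25 ⇒ F3
F3: R6=20, G5=29 ⇒ R6
R6: G5=9 ⇒ G5
NN route DC → P8 → F3 → R6 → G5 → DC costs 60.
Optimal: DC → R6 → G5 → P8 → F3 → DC costs 58 (by enumerating all 12 distinct tours).
Excess = 60 − 58 = 2.

2 min longer than the optimal tour.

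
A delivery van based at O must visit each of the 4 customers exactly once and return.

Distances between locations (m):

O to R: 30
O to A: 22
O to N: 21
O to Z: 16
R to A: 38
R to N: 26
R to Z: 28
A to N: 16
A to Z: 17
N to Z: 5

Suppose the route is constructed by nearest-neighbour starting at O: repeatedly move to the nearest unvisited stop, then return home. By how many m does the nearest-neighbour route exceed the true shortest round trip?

5 m longer than the optimal tour.

O: Z=16, N=21, A=22, R=30 ⇒ Z
Z: N=5, A=17, R=28 ⇒ N
N: A=16, R=26 ⇒ A
A: R=38 ⇒ R
NN route O → Z → N → A → R → O costs 105.
Optimal: O → R → N → Z → A → O costs 100 (by enumerating all 12 distinct tours).
Excess = 105 − 100 = 5.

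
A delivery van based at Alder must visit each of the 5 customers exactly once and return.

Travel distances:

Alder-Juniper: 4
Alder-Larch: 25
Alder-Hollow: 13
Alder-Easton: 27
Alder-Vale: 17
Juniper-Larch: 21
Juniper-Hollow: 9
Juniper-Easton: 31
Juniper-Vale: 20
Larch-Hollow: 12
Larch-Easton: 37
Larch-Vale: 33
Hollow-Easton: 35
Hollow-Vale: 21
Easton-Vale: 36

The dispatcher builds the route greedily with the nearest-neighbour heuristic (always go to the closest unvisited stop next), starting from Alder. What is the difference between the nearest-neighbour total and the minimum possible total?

6 longer than the optimal tour.

Alder: Juniper=4, Hollow=13, Vale=17, Larch=25, Easton=27 ⇒ Juniper
Juniper: Hollow=9, Vale=20, Larch=21, Easton=31 ⇒ Hollow
Hollow: Larch=12, Vale=21, Easton=35 ⇒ Larch
Larch: Vale=33, Easton=37 ⇒ Vale
Vale: Easton=36 ⇒ Easton
NN route Alder → Juniper → Hollow → Larch → Vale → Easton → Alder costs 121.
Optimal: Alder → Juniper → Hollow → Larch → Easton → Vale → Alder costs 115 (by enumerating all 60 distinct tours).
Excess = 121 − 115 = 6.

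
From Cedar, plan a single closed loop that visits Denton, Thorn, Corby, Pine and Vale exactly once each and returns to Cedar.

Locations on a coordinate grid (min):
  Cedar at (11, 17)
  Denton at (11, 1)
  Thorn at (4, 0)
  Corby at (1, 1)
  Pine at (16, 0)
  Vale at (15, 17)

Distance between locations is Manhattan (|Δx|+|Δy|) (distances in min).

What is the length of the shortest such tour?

There are 60 distinct closed tours to check (reversals are equivalent).
Cedar-Denton-Thorn-Corby-Pine-Vale-Cedar: 16+8+4+16+18+4 = 66
Cedar-Denton-Thorn-Corby-Vale-Pine-Cedar: 16+8+4+30+18+22 = 98
Cedar-Denton-Thorn-Pine-Corby-Vale-Cedar: 16+8+12+16+30+4 = 86
Cedar-Denton-Thorn-Pine-Vale-Corby-Cedar: 16+8+12+18+30+26 = 110
Cedar-Denton-Thorn-Vale-Corby-Pine-Cedar: 16+8+28+30+16+22 = 120
Cedar-Denton-Thorn-Vale-Pine-Corby-Cedar: 16+8+28+18+16+26 = 112
Cedar-Denton-Corby-Thorn-Pine-Vale-Cedar: 16+10+4+12+18+4 = 64
Cedar-Denton-Corby-Thorn-Vale-Pine-Cedar: 16+10+4+28+18+22 = 98
Cedar-Denton-Corby-Pine-Thorn-Vale-Cedar: 16+10+16+12+28+4 = 86
Cedar-Denton-Corby-Pine-Vale-Thorn-Cedar: 16+10+16+18+28+24 = 112
Cedar-Denton-Corby-Vale-Thorn-Pine-Cedar: 16+10+30+28+12+22 = 118
Cedar-Denton-Corby-Vale-Pine-Thorn-Cedar: 16+10+30+18+12+24 = 110
Cedar-Denton-Pine-Thorn-Corby-Vale-Cedar: 16+6+12+4+30+4 = 72
Cedar-Denton-Pine-Thorn-Vale-Corby-Cedar: 16+6+12+28+30+26 = 118
… (46 more)
The minimum is 64.
One optimal route: Cedar → Denton → Corby → Thorn → Pine → Vale → Cedar (or its reverse).

64 min — the shortest possible round trip.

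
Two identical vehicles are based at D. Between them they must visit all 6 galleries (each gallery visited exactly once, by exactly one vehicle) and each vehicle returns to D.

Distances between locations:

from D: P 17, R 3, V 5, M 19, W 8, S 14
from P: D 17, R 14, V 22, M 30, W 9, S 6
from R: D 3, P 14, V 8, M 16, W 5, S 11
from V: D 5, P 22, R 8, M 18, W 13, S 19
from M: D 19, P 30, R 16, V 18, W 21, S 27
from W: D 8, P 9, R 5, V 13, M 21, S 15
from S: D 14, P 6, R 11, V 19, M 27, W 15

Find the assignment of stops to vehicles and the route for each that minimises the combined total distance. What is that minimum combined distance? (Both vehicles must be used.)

There are 2^5 − 1 = 31 ways to divide the 6 stops into two non-empty groups. For each, the best each vehicle can do is its own shortest tour through its group:
  {P} + {R, V, M, W, S}: 34 + 73 = 107
  {R} + {P, V, M, W, S}: 6 + 73 = 79
  {P, R} + {V, M, W, S}: 34 + 73 = 107
  {V} + {P, R, M, W, S}: 10 + 69 = 79
  {P, V} + {R, M, W, S}: 44 + 69 = 113
  {R, V} + {P, M, W, S}: 16 + 69 = 85
  … (31 splits in total)
Best: vehicle 1 D → R → D = 6; vehicle 2 D → V → M → W → P → S → D = 73; combined 79.

79 — the smallest possible combined total.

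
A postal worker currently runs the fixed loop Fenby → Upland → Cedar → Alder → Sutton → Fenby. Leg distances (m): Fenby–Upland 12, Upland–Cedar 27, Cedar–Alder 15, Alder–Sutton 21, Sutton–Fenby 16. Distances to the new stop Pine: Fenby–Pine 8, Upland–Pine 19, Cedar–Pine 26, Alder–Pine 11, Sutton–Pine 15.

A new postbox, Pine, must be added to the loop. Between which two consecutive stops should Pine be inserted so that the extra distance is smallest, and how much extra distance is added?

Adding 5 m by placing Pine on the Alder–Sutton leg.

Insertion cost between consecutive stops i–j is d(i,Pine) + d(Pine,j) − d(i,j):
  between Fenby and Upland: 8 + 19 − 12 = 15
  between Upland and Cedar: 19 + 26 − 27 = 18
  between Cedar and Alder: 26 + 11 − 15 = 22
  between Alder and Sutton: 11 + 15 − 21 = 5
  between Sutton and Fenby: 15 + 8 − 16 = 7
Cheapest insertion is between Alder and Sutton, adding 5.
New total = 91 + 5 = 96.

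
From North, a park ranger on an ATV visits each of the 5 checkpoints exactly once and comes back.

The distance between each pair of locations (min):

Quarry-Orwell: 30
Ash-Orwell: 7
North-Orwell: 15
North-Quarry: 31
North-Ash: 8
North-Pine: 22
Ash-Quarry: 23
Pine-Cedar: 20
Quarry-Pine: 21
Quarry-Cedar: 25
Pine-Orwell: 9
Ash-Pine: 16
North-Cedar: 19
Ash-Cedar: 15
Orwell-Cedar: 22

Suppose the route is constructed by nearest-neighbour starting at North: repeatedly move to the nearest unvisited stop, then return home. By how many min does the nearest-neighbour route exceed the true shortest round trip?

From North: Ash=8, Orwell=15, Cedar=19, Pine=22, Quarry=31 → choose Ash (8).
From Ash: Orwell=7, Cedar=15, Pine=16, Quarry=23 → choose Orwell (7).
From Orwell: Pine=9, Cedar=22, Quarry=30 → choose Pine (9).
From Pine: Cedar=20, Quarry=21 → choose Cedar (20).
From Cedar: Quarry=25 → choose Quarry (25).
NN route North → Ash → Orwell → Pine → Cedar → Quarry → North costs 100.
Optimal: North → Ash → Orwell → Pine → Quarry → Cedar → North costs 89 (by enumerating all 60 distinct tours).
Excess = 100 − 89 = 11.

The nearest-neighbour route is 11 min longer than optimal.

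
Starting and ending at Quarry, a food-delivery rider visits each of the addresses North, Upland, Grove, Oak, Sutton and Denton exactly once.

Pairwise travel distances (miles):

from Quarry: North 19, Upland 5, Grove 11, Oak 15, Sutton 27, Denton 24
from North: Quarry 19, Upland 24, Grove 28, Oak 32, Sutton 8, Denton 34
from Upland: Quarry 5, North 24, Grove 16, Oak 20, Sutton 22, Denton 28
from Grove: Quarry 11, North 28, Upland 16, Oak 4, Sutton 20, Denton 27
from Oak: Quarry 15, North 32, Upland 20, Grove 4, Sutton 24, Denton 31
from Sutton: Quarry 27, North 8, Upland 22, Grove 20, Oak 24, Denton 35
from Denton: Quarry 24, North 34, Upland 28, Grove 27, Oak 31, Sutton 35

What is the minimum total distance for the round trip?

114 miles — the shortest possible round trip.

There are 360 distinct closed tours to check (reversals are equivalent).
Quarry - North - Upland - Grove - Oak - Sutton - Denton - Quarry: 19+24+16+4+24+35+24 = 146
Quarry - North - Upland - Grove - Oak - Denton - Sutton - Quarry: 19+24+16+4+31+35+27 = 156
Quarry - North - Upland - Grove - Sutton - Oak - Denton - Quarry: 19+24+16+20+24+31+24 = 158
Quarry - North - Upland - Grove - Sutton - Denton - Oak - Quarry: 19+24+16+20+35+31+15 = 160
Quarry - North - Upland - Grove - Denton - Oak - Sutton - Quarry: 19+24+16+27+31+24+27 = 168
Quarry - North - Upland - Grove - Denton - Sutton - Oak - Quarry: 19+24+16+27+35+24+15 = 160
Quarry - North - Upland - Oak - Grove - Sutton - Denton - Quarry: 19+24+20+4+20+35+24 = 146
Quarry - North - Upland - Oak - Grove - Denton - Sutton - Quarry: 19+24+20+4+27+35+27 = 156
… (352 more)
Quarry - Upland - Denton - North - Sutton - Grove - Oak - Quarry: 5+28+34+8+20+4+15 = 114  ← best
The minimum is 114.
One optimal route: Quarry → Upland → Denton → North → Sutton → Grove → Oak → Quarry (or its reverse).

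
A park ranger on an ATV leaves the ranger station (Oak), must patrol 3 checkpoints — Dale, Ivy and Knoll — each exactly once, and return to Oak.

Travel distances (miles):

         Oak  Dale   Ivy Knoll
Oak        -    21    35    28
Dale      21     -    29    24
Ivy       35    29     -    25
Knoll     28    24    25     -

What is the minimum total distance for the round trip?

There are 3 distinct closed tours to check (reversals are equivalent).
Oak - Dale - Ivy - Knoll - Oak: 21+29+25+28 = 103
Oak - Dale - Knoll - Ivy - Oak: 21+24+25+35 = 105
Oak - Ivy - Dale - Knoll - Oak: 35+29+24+28 = 116
The minimum is 103.
One optimal route: Oak → Dale → Ivy → Knoll → Oak (or its reverse).

Shortest round trip = 103 miles.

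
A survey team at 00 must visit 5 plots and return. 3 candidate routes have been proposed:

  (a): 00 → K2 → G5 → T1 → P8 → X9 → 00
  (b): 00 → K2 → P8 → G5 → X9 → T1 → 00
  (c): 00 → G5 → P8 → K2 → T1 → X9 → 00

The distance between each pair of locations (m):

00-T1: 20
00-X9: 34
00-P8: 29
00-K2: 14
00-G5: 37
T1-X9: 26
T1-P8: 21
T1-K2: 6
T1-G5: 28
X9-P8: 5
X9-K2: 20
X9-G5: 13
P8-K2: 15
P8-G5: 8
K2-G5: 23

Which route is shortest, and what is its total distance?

Shortest is (b), total 96 m.

(a): 14 + 23 + 28 + 21 + 5 + 34 = 125
(b): 14 + 15 + 8 + 13 + 26 + 20 = 96
(c): 37 + 8 + 15 + 6 + 26 + 34 = 126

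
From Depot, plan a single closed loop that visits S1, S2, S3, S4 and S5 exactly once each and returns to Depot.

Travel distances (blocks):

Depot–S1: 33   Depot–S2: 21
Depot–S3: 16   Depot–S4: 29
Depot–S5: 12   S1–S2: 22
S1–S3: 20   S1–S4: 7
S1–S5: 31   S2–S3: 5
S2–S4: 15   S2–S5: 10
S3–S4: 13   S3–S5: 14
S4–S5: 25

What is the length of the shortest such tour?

There are 60 distinct closed tours to check (reversals are equivalent).
Depot→S1→S2→S3→S4→S5→Depot: 33+22+5+13+25+12 = 110
Depot→S1→S2→S3→S5→S4→Depot: 33+22+5+14+25+29 = 128
Depot→S1→S2→S4→S3→S5→Depot: 33+22+15+13+14+12 = 109
Depot→S1→S2→S4→S5→S3→Depot: 33+22+15+25+14+16 = 125
Depot→S1→S2→S5→S3→S4→Depot: 33+22+10+14+13+29 = 121
Depot→S1→S2→S5→S4→S3→Depot: 33+22+10+25+13+16 = 119
Depot→S1→S3→S2→S4→S5→Depot: 33+20+5+15+25+12 = 110
Depot→S1→S3→S2→S5→S4→Depot: 33+20+5+10+25+29 = 122
Depot→S1→S3→S4→S2→S5→Depot: 33+20+13+15+10+12 = 103
Depot→S1→S3→S4→S5→S2→Depot: 33+20+13+25+10+21 = 122
Depot→S1→S3→S5→S2→S4→Depot: 33+20+14+10+15+29 = 121
Depot→S1→S3→S5→S4→S2→Depot: 33+20+14+25+15+21 = 128
Depot→S1→S4→S2→S3→S5→Depot: 33+7+15+5+14+12 = 86
Depot→S1→S4→S2→S5→S3→Depot: 33+7+15+10+14+16 = 95
… (46 more)
Depot→S1→S4→S3→S2→S5→Depot: 33+7+13+5+10+12 = 80  ← best
The minimum is 80.
One optimal route: Depot → S1 → S4 → S3 → S2 → S5 → Depot (or its reverse).

Minimum total distance: 80 blocks.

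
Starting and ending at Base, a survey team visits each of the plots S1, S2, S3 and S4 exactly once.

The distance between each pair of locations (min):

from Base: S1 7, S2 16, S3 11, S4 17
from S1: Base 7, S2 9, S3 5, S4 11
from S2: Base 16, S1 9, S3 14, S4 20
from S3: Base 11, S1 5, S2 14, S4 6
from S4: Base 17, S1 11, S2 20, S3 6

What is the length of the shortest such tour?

Base-S1-S2-S3-S4-Base: 7+9+14+6+17 = 53
Base-S1-S2-S4-S3-Base: 7+9+20+6+11 = 53
Base-S1-S3-S2-S4-Base: 7+5+14+20+17 = 63
Base-S1-S3-S4-S2-Base: 7+5+6+20+16 = 54
Base-S1-S4-S2-S3-Base: 7+11+20+14+11 = 63
Base-S1-S4-S3-S2-Base: 7+11+6+14+16 = 54
Base-S2-S1-S3-S4-Base: 16+9+5+6+17 = 53
Base-S2-S1-S4-S3-Base: 16+9+11+6+11 = 53
Base-S2-S3-S1-S4-Base: 16+14+5+11+17 = 63
Base-S2-S4-S1-S3-Base: 16+20+11+5+11 = 63
Base-S3-S1-S2-S4-Base: 11+5+9+20+17 = 62
Base-S3-S2-S1-S4-Base: 11+14+9+11+17 = 62
The minimum is 53.
One optimal route: Base → S1 → S2 → S3 → S4 → Base (or its reverse).

53 min — the shortest possible round trip.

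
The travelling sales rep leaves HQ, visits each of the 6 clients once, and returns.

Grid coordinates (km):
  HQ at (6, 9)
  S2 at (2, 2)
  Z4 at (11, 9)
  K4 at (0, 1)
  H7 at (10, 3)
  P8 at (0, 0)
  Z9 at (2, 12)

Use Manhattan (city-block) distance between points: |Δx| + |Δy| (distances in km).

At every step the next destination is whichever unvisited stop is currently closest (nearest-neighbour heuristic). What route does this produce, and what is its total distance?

46 km along HQ → Z4 → H7 → S2 → K4 → P8 → Z9 → HQ.

At HQ the remaining stops are Z4 5, Z9 7, H7 10, S2 11, K4 14, P8 15; go to Z4.
At Z4 the remaining stops are H7 7, Z9 12, S2 16, K4 19, P8 20; go to H7.
At H7 the remaining stops are S2 9, K4 12, P8 13, Z9 17; go to S2.
At S2 the remaining stops are K4 3, P8 4, Z9 10; go to K4.
At K4 the remaining stops are P8 1, Z9 13; go to P8.
At P8 the remaining stops are Z9 14; go to Z9.
Return Z9→HQ: 7.
Total = 5 + 7 + 9 + 3 + 1 + 14 + 7 = 46.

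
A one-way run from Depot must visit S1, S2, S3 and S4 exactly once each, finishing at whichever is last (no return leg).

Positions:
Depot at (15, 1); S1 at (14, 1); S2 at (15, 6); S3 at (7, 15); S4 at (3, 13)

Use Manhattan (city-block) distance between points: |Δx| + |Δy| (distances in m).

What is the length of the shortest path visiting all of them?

Minimum one-way distance = 30 m.

There are 4! = 24 possible orderings.
Depot - S1 - S2 - S3 - S4: 1+6+17+6 = 30
Depot - S1 - S2 - S4 - S3: 1+6+19+6 = 32
Depot - S1 - S3 - S2 - S4: 1+21+17+19 = 58
Depot - S1 - S3 - S4 - S2: 1+21+6+19 = 47
Depot - S1 - S4 - S2 - S3: 1+23+19+17 = 60
Depot - S1 - S4 - S3 - S2: 1+23+6+17 = 47
Depot - S2 - S1 - S3 - S4: 5+6+21+6 = 38
Depot - S2 - S1 - S4 - S3: 5+6+23+6 = 40
Depot - S2 - S3 - S1 - S4: 5+17+21+23 = 66
Depot - S2 - S3 - S4 - S1: 5+17+6+23 = 51
Depot - S2 - S4 - S1 - S3: 5+19+23+21 = 68
Depot - S2 - S4 - S3 - S1: 5+19+6+21 = 51
Depot - S3 - S1 - S2 - S4: 22+21+6+19 = 68
Depot - S3 - S1 - S4 - S2: 22+21+23+19 = 85
… (10 more)
The minimum is 30.
One shortest path: Depot → S1 → S2 → S3 → S4.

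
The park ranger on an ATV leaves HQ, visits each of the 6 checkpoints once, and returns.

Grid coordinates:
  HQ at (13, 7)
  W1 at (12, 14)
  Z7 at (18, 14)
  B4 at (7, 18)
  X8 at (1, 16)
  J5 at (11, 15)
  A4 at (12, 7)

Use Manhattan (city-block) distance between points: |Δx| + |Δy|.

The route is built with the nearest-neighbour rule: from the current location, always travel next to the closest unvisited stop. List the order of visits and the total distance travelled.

Total distance 56 via the nearest-neighbour route HQ → A4 → W1 → J5 → B4 → X8 → Z7 → HQ.

At HQ the remaining stops are A4 1, W1 8, J5 10, Z7 12, B4 17, X8 21; go to A4.
At A4 the remaining stops are W1 7, J5 9, Z7 13, B4 16, X8 20; go to W1.
At W1 the remaining stops are J5 2, Z7 6, B4 9, X8 13; go to J5.
At J5 the remaining stops are B4 7, Z7 8, X8 11; go to B4.
At B4 the remaining stops are X8 8, Z7 15; go to X8.
At X8 the remaining stops are Z7 19; go to Z7.
Return Z7→HQ: 12.
Total = 1 + 7 + 2 + 7 + 8 + 19 + 12 = 56.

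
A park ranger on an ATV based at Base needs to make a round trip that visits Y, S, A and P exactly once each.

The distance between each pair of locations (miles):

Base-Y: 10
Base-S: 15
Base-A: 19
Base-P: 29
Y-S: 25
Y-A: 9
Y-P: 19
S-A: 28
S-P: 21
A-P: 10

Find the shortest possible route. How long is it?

There are 12 distinct closed tours to check (reversals are equivalent).
Base → Y → S → A → P → Base: 10+25+28+10+29 = 102
Base → Y → S → P → A → Base: 10+25+21+10+19 = 85
Base → Y → A → S → P → Base: 10+9+28+21+29 = 97
Base → Y → A → P → S → Base: 10+9+10+21+15 = 65
Base → Y → P → S → A → Base: 10+19+21+28+19 = 97
Base → Y → P → A → S → Base: 10+19+10+28+15 = 82
Base → S → Y → A → P → Base: 15+25+9+10+29 = 88
Base → S → Y → P → A → Base: 15+25+19+10+19 = 88
Base → S → A → Y → P → Base: 15+28+9+19+29 = 100
Base → S → P → Y → A → Base: 15+21+19+9+19 = 83
Base → A → Y → S → P → Base: 19+9+25+21+29 = 103
Base → A → S → Y → P → Base: 19+28+25+19+29 = 120
The minimum is 65.
One optimal route: Base → Y → A → P → S → Base (or its reverse).

Minimum total distance: 65 miles.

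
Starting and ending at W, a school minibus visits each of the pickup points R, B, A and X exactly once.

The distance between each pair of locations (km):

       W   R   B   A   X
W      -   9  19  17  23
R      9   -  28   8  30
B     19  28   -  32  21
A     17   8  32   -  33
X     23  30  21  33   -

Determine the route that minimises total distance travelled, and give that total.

W → R → B → A → X → W: 9+28+32+33+23 = 125
W → R → B → X → A → W: 9+28+21+33+17 = 108
W → R → A → B → X → W: 9+8+32+21+23 = 93
W → R → A → X → B → W: 9+8+33+21+19 = 90
W → R → X → B → A → W: 9+30+21+32+17 = 109
W → R → X → A → B → W: 9+30+33+32+19 = 123
W → B → R → A → X → W: 19+28+8+33+23 = 111
W → B → R → X → A → W: 19+28+30+33+17 = 127
W → B → A → R → X → W: 19+32+8+30+23 = 112
W → B → X → R → A → W: 19+21+30+8+17 = 95
W → A → R → B → X → W: 17+8+28+21+23 = 97
W → A → B → R → X → W: 17+32+28+30+23 = 130
The minimum is 90.
One optimal route: W → R → A → X → B → W (or its reverse).

90 km — the shortest possible round trip.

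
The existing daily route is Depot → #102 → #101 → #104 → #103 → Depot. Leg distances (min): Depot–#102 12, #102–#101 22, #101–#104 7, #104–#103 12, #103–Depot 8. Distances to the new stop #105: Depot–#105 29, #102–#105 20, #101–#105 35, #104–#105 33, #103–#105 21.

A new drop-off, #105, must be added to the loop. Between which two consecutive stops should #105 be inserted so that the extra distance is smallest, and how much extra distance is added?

Minimum extra distance: 33 min, inserting #105 between #102 and #101.

Insertion cost between consecutive stops i–j is d(i,#105) + d(#105,j) − d(i,j):
  between Depot and #102: 29 + 20 − 12 = 37
  between #102 and #101: 20 + 35 − 22 = 33
  between #101 and #104: 35 + 33 − 7 = 61
  between #104 and #103: 33 + 21 − 12 = 42
  between #103 and Depot: 21 + 29 − 8 = 42
Cheapest insertion is between #102 and #101, adding 33.
New total = 61 + 33 = 94.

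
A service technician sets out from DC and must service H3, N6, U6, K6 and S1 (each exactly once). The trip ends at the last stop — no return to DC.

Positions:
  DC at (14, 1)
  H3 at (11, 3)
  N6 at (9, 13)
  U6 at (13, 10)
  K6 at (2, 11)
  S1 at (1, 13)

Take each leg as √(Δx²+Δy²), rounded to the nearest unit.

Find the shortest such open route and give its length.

Minimum one-way distance = 25.

There are 5! = 120 possible orderings.
DC - H3 - N6 - U6 - K6 - S1: 4+10+5+11+2 = 32
DC - H3 - N6 - U6 - S1 - K6: 4+10+5+12+2 = 33
DC - H3 - N6 - K6 - U6 - S1: 4+10+7+11+12 = 44
DC - H3 - N6 - K6 - S1 - U6: 4+10+7+2+12 = 35
DC - H3 - N6 - S1 - U6 - K6: 4+10+8+12+11 = 45
DC - H3 - N6 - S1 - K6 - U6: 4+10+8+2+11 = 35
DC - H3 - U6 - N6 - K6 - S1: 4+7+5+7+2 = 25
DC - H3 - U6 - N6 - S1 - K6: 4+7+5+8+2 = 26
DC - H3 - U6 - K6 - N6 - S1: 4+7+11+7+8 = 37
DC - H3 - U6 - K6 - S1 - N6: 4+7+11+2+8 = 32
DC - H3 - U6 - S1 - N6 - K6: 4+7+12+8+7 = 38
DC - H3 - U6 - S1 - K6 - N6: 4+7+12+2+7 = 32
DC - H3 - K6 - N6 - U6 - S1: 4+12+7+5+12 = 40
DC - H3 - K6 - N6 - S1 - U6: 4+12+7+8+12 = 43
… (106 more)
The minimum is 25.
One shortest path: DC → H3 → U6 → N6 → K6 → S1.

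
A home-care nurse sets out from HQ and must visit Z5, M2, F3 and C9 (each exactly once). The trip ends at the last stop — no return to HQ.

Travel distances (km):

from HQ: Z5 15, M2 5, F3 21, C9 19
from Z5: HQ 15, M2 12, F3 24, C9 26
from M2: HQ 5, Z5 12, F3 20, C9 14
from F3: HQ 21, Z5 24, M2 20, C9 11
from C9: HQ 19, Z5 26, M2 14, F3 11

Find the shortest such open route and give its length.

Shortest open route: 52 km.

There are 4! = 24 possible orderings.
HQ→Z5→M2→F3→C9: 15+12+20+11 = 58
HQ→Z5→M2→C9→F3: 15+12+14+11 = 52
HQ→Z5→F3→M2→C9: 15+24+20+14 = 73
HQ→Z5→F3→C9→M2: 15+24+11+14 = 64
HQ→Z5→C9→M2→F3: 15+26+14+20 = 75
HQ→Z5→C9→F3→M2: 15+26+11+20 = 72
HQ→M2→Z5→F3→C9: 5+12+24+11 = 52
HQ→M2→Z5→C9→F3: 5+12+26+11 = 54
HQ→M2→F3→Z5→C9: 5+20+24+26 = 75
HQ→M2→F3→C9→Z5: 5+20+11+26 = 62
HQ→M2→C9→Z5→F3: 5+14+26+24 = 69
HQ→M2→C9→F3→Z5: 5+14+11+24 = 54
HQ→F3→Z5→M2→C9: 21+24+12+14 = 71
HQ→F3→Z5→C9→M2: 21+24+26+14 = 85
… (10 more)
The minimum is 52.
One shortest path: HQ → Z5 → M2 → C9 → F3.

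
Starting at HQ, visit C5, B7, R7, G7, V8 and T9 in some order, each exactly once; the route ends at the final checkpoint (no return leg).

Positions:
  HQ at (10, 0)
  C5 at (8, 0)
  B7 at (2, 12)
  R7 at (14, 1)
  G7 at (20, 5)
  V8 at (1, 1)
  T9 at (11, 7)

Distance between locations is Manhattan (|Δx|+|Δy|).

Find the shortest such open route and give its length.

55 — the minimum one-way total.

There are 6! = 720 possible orderings.
HQ→C5→B7→R7→G7→V8→T9: 2+18+23+10+23+16 = 92
HQ→C5→B7→R7→G7→T9→V8: 2+18+23+10+11+16 = 80
HQ→C5→B7→R7→V8→G7→T9: 2+18+23+13+23+11 = 90
HQ→C5→B7→R7→V8→T9→G7: 2+18+23+13+16+11 = 83
HQ→C5→B7→R7→T9→G7→V8: 2+18+23+9+11+23 = 86
HQ→C5→B7→R7→T9→V8→G7: 2+18+23+9+16+23 = 91
HQ→C5→B7→G7→R7→V8→T9: 2+18+25+10+13+16 = 84
HQ→C5→B7→G7→R7→T9→V8: 2+18+25+10+9+16 = 80
… (712 more)
HQ→C5→V8→B7→T9→R7→G7: 2+8+12+14+9+10 = 55  ← best
The minimum is 55.
One shortest path: HQ → C5 → V8 → B7 → T9 → R7 → G7.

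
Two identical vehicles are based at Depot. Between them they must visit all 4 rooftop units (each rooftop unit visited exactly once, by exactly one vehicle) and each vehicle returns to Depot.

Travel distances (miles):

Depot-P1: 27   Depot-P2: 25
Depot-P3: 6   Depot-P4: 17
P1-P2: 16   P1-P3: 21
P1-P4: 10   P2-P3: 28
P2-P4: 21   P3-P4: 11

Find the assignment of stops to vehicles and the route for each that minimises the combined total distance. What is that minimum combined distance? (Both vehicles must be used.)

80 miles — the smallest possible combined total.

Try each way of splitting the stops between the two vehicles (each non-empty) and, for each split, find the best tour for each vehicle:
  {P1} + {P2, P3, P4}: 54 + 63 = 117
  {P2} + {P1, P3, P4}: 50 + 54 = 104
  {P1, P2} + {P3, P4}: 68 + 34 = 102
  {P3} + {P1, P2, P4}: 12 + 68 = 80
  {P1, P3} + {P2, P4}: 54 + 63 = 117
  {P2, P3} + {P1, P4}: 59 + 54 = 113
  … (7 splits in total)
Best: vehicle 1 Depot → P3 → Depot = 12; vehicle 2 Depot → P2 → P1 → P4 → Depot = 68; combined 80.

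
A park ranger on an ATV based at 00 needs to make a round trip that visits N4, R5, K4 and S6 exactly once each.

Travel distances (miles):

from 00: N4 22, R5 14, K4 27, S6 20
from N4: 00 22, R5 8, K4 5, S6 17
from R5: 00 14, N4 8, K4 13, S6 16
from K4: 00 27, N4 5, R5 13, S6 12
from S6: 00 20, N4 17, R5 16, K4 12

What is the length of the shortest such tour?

There are 12 distinct closed tours to check (reversals are equivalent).
00 → N4 → R5 → K4 → S6 → 00: 22+8+13+12+20 = 75
00 → N4 → R5 → S6 → K4 → 00: 22+8+16+12+27 = 85
00 → N4 → K4 → R5 → S6 → 00: 22+5+13+16+20 = 76
00 → N4 → K4 → S6 → R5 → 00: 22+5+12+16+14 = 69
00 → N4 → S6 → R5 → K4 → 00: 22+17+16+13+27 = 95
00 → N4 → S6 → K4 → R5 → 00: 22+17+12+13+14 = 78
00 → R5 → N4 → K4 → S6 → 00: 14+8+5+12+20 = 59
00 → R5 → N4 → S6 → K4 → 00: 14+8+17+12+27 = 78
00 → R5 → K4 → N4 → S6 → 00: 14+13+5+17+20 = 69
00 → R5 → S6 → N4 → K4 → 00: 14+16+17+5+27 = 79
00 → K4 → N4 → R5 → S6 → 00: 27+5+8+16+20 = 76
00 → K4 → R5 → N4 → S6 → 00: 27+13+8+17+20 = 85
The minimum is 59.
One optimal route: 00 → R5 → N4 → K4 → S6 → 00 (or its reverse).

59 miles — the shortest possible round trip.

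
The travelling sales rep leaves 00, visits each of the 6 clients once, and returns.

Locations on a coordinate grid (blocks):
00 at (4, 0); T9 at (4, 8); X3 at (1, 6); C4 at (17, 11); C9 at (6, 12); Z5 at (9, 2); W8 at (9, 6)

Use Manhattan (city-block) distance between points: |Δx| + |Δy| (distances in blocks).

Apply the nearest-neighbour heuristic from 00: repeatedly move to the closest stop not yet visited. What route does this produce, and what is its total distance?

From 00: distances to unvisited — Z5=7, T9=8, X3=9, W8=11, C9=14, C4=24. Nearest is Z5 (7).
From Z5: distances to unvisited — W8=4, T9=11, X3=12, C9=13, C4=17. Nearest is W8 (4).
From W8: distances to unvisited — T9=7, X3=8, C9=9, C4=13. Nearest is T9 (7).
From T9: distances to unvisited — X3=5, C9=6, C4=16. Nearest is X3 (5).
From X3: distances to unvisited — C9=11, C4=21. Nearest is C9 (11).
From C9: distances to unvisited — C4=12. Nearest is C4 (12).
Return C4→00: 24.
Total = 7 + 4 + 7 + 5 + 11 + 12 + 24 = 70.

70 blocks along 00 → Z5 → W8 → T9 → X3 → C9 → C4 → 00.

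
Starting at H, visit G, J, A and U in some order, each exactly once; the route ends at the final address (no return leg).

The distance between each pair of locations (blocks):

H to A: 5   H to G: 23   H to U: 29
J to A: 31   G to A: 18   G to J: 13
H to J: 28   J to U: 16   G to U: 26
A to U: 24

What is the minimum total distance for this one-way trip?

Minimum one-way distance = 52 blocks.

There are 4! = 24 possible orderings.
H → G → J → A → U: 23+13+31+24 = 91
H → G → J → U → A: 23+13+16+24 = 76
H → G → A → J → U: 23+18+31+16 = 88
H → G → A → U → J: 23+18+24+16 = 81
H → G → U → J → A: 23+26+16+31 = 96
H → G → U → A → J: 23+26+24+31 = 104
H → J → G → A → U: 28+13+18+24 = 83
H → J → G → U → A: 28+13+26+24 = 91
H → J → A → G → U: 28+31+18+26 = 103
H → J → A → U → G: 28+31+24+26 = 109
H → J → U → G → A: 28+16+26+18 = 88
H → J → U → A → G: 28+16+24+18 = 86
H → A → G → J → U: 5+18+13+16 = 52
H → A → G → U → J: 5+18+26+16 = 65
… (10 more)
The minimum is 52.
One shortest path: H → A → G → J → U.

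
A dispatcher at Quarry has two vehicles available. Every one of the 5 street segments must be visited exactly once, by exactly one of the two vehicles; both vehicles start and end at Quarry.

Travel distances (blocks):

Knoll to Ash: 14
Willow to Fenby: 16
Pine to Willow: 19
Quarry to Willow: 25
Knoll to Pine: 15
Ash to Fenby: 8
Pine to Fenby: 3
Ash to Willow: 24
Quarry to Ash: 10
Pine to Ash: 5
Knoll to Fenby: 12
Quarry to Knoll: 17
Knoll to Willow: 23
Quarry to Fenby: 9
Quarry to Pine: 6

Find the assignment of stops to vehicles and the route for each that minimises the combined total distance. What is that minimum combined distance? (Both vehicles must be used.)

There are 2^4 − 1 = 15 ways to divide the 5 stops into two non-empty groups. For each, the best each vehicle can do is its own shortest tour through its group:
  {Knoll} + {Pine, Ash, Willow, Fenby}: 34 + 59 = 93
  {Pine} + {Knoll, Ash, Willow, Fenby}: 12 + 72 = 84
  {Knoll, Pine} + {Ash, Willow, Fenby}: 38 + 59 = 97
  {Ash} + {Knoll, Pine, Willow, Fenby}: 20 + 65 = 85
  {Knoll, Ash} + {Pine, Willow, Fenby}: 41 + 50 = 91
  {Pine, Ash} + {Knoll, Willow, Fenby}: 21 + 65 = 86
  … (15 splits in total)
Best: vehicle 1 Quarry → Pine → Quarry = 12; vehicle 2 Quarry → Ash → Knoll → Willow → Fenby → Quarry = 72; combined 84.

84 blocks — the smallest possible combined total.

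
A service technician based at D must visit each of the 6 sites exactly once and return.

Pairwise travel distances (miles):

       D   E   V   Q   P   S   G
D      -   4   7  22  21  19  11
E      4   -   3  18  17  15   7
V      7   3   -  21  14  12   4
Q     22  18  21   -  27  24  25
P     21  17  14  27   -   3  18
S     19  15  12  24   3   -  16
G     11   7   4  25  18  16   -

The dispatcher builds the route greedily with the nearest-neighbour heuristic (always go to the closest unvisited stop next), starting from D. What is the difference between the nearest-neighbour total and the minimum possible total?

The nearest-neighbour route is 1 miles longer than optimal.

From D: E=4, V=7, G=11, S=19, P=21, Q=22 → choose E (4).
From E: V=3, G=7, S=15, P=17, Q=18 → choose V (3).
From V: G=4, S=12, P=14, Q=21 → choose G (4).
From G: S=16, P=18, Q=25 → choose S (16).
From S: P=3, Q=24 → choose P (3).
From P: Q=27 → choose Q (27).
NN route D → E → V → G → S → P → Q → D costs 79.
Optimal: D → E → V → G → P → S → Q → D costs 78 (by enumerating all 360 distinct tours).
Excess = 79 − 78 = 1.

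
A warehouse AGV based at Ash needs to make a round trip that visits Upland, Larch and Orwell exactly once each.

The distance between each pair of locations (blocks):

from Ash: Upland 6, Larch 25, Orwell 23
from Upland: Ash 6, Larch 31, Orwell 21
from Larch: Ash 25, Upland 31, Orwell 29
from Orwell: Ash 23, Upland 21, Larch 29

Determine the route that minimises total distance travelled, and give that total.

There are 3 distinct closed tours to check (reversals are equivalent).
Ash - Upland - Larch - Orwell - Ash: 6+31+29+23 = 89
Ash - Upland - Orwell - Larch - Ash: 6+21+29+25 = 81
Ash - Larch - Upland - Orwell - Ash: 25+31+21+23 = 100
The minimum is 81.
One optimal route: Ash → Upland → Orwell → Larch → Ash (or its reverse).

Shortest round trip = 81 blocks.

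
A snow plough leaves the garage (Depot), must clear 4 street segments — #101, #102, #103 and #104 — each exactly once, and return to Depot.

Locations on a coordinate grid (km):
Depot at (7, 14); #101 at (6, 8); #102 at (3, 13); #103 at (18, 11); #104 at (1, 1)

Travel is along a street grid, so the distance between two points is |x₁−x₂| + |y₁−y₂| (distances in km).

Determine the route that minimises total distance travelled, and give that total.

60 km — the shortest possible round trip.

There are 12 distinct closed tours to check (reversals are equivalent).
Depot→#101→#102→#103→#104→Depot: 7+8+17+27+19 = 78
Depot→#101→#102→#104→#103→Depot: 7+8+14+27+14 = 70
Depot→#101→#103→#102→#104→Depot: 7+15+17+14+19 = 72
Depot→#101→#103→#104→#102→Depot: 7+15+27+14+5 = 68
Depot→#101→#104→#102→#103→Depot: 7+12+14+17+14 = 64
Depot→#101→#104→#103→#102→Depot: 7+12+27+17+5 = 68
Depot→#102→#101→#103→#104→Depot: 5+8+15+27+19 = 74
Depot→#102→#101→#104→#103→Depot: 5+8+12+27+14 = 66
Depot→#102→#103→#101→#104→Depot: 5+17+15+12+19 = 68
Depot→#102→#104→#101→#103→Depot: 5+14+12+15+14 = 60
Depot→#103→#101→#102→#104→Depot: 14+15+8+14+19 = 70
Depot→#103→#102→#101→#104→Depot: 14+17+8+12+19 = 70
The minimum is 60.
One optimal route: Depot → #102 → #104 → #101 → #103 → Depot (or its reverse).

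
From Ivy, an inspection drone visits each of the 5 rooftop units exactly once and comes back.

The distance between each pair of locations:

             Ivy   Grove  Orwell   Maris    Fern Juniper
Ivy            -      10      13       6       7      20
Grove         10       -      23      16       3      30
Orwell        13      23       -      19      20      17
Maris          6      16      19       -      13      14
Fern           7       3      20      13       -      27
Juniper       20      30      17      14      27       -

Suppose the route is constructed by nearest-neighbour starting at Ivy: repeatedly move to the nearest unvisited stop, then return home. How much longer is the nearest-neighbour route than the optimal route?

Ivy: Maris=6, Fern=7, Grove=10, Orwell=13, Juniper=20 ⇒ Maris
Maris: Fern=13, Juniper=14, Grove=16, Orwell=19 ⇒ Fern
Fern: Grove=3, Orwell=20, Juniper=27 ⇒ Grove
Grove: Orwell=23, Juniper=30 ⇒ Orwell
Orwell: Juniper=17 ⇒ Juniper
NN route Ivy → Maris → Fern → Grove → Orwell → Juniper → Ivy costs 82.
Optimal: Ivy → Grove → Fern → Orwell → Juniper → Maris → Ivy costs 70 (by enumerating all 60 distinct tours).
Excess = 82 − 70 = 12.

12 longer than the optimal tour.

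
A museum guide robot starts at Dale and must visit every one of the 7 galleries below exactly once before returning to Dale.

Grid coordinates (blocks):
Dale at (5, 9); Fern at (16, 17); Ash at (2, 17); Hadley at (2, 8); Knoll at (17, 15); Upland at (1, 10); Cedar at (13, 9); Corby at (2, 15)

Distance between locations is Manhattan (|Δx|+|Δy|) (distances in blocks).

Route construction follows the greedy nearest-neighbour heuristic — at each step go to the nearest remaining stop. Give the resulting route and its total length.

Dale → [Hadley:4 / Upland:5 / Cedar:8 / Corby:9 / Ash:11 / Knoll:18 / Fern:19] → Hadley (4)
Hadley → [Upland:3 / Corby:7 / Ash:9 / Cedar:12 / Knoll:22 / Fern:23] → Upland (3)
Upland → [Corby:6 / Ash:8 / Cedar:13 / Knoll:21 / Fern:22] → Corby (6)
Corby → [Ash:2 / Knoll:15 / Fern:16 / Cedar:17] → Ash (2)
Ash → [Fern:14 / Knoll:17 / Cedar:19] → Fern (14)
Fern → [Knoll:3 / Cedar:11] → Knoll (3)
Knoll → [Cedar:10] → Cedar (10)
Return Cedar→Dale: 8.
Total = 4 + 3 + 6 + 2 + 14 + 3 + 10 + 8 = 50.

Nearest-neighbour total = 50 blocks; route Dale → Hadley → Upland → Corby → Ash → Fern → Knoll → Cedar → Dale.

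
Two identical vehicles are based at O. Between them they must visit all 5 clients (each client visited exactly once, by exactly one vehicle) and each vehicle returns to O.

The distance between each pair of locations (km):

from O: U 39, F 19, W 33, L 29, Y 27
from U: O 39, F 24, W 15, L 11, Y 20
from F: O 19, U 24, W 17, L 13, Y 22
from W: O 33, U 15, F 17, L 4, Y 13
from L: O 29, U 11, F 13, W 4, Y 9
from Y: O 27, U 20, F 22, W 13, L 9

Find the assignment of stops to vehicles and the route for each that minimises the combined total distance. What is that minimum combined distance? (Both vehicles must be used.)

Check every non-empty split of the stops between the two vehicles; for each half take its own optimal tour:
  {U} + {F, W, L, Y}: 78 + 76 = 154
  {F} + {U, W, L, Y}: 38 + 94 = 132
  {U, F} + {W, L, Y}: 82 + 73 = 155
  {W} + {U, F, L, Y}: 66 + 90 = 156
  {U, W} + {F, L, Y}: 87 + 68 = 155
  {F, W} + {U, L, Y}: 69 + 86 = 155
  … (15 splits in total)
Best: vehicle 1 O → F → O = 38; vehicle 2 O → U → W → L → Y → O = 94; combined 132.

132 km — the smallest possible combined total.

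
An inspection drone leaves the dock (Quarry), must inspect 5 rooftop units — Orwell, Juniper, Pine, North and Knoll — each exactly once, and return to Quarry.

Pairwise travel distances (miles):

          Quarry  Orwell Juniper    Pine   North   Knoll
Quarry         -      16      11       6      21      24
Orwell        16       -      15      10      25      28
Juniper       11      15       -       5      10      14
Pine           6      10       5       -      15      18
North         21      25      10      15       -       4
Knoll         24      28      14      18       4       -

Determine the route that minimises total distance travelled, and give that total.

69 miles — the shortest possible round trip.

Quarry → Orwell → Juniper → Pine → North → Knoll → Quarry: 16+15+5+15+4+24 = 79
Quarry → Orwell → Juniper → Pine → Knoll → North → Quarry: 16+15+5+18+4+21 = 79
Quarry → Orwell → Juniper → North → Pine → Knoll → Quarry: 16+15+10+15+18+24 = 98
Quarry → Orwell → Juniper → North → Knoll → Pine → Quarry: 16+15+10+4+18+6 = 69
Quarry → Orwell → Juniper → Knoll → Pine → North → Quarry: 16+15+14+18+15+21 = 99
Quarry → Orwell → Juniper → Knoll → North → Pine → Quarry: 16+15+14+4+15+6 = 70
Quarry → Orwell → Pine → Juniper → North → Knoll → Quarry: 16+10+5+10+4+24 = 69
Quarry → Orwell → Pine → Juniper → Knoll → North → Quarry: 16+10+5+14+4+21 = 70
Quarry → Orwell → Pine → North → Juniper → Knoll → Quarry: 16+10+15+10+14+24 = 89
Quarry → Orwell → Pine → North → Knoll → Juniper → Quarry: 16+10+15+4+14+11 = 70
Quarry → Orwell → Pine → Knoll → Juniper → North → Quarry: 16+10+18+14+10+21 = 89
Quarry → Orwell → Pine → Knoll → North → Juniper → Quarry: 16+10+18+4+10+11 = 69
Quarry → Orwell → North → Juniper → Pine → Knoll → Quarry: 16+25+10+5+18+24 = 98
Quarry → Orwell → North → Juniper → Knoll → Pine → Quarry: 16+25+10+14+18+6 = 89
… (46 more)
The minimum is 69.
One optimal route: Quarry → Orwell → Juniper → North → Knoll → Pine → Quarry (or its reverse).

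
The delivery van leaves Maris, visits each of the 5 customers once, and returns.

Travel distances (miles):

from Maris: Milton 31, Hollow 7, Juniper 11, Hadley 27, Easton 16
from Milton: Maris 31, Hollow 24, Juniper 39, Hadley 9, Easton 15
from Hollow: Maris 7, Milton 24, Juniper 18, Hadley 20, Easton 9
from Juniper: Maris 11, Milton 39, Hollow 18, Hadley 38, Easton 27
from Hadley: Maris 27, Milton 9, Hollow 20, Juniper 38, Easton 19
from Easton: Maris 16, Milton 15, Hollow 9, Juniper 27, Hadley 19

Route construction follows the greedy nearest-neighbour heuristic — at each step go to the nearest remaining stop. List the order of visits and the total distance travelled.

Nearest-neighbour total = 89 miles; route Maris → Hollow → Easton → Milton → Hadley → Juniper → Maris.

At Maris the remaining stops are Hollow 7, Juniper 11, Easton 16, Hadley 27, Milton 31; go to Hollow.
At Hollow the remaining stops are Easton 9, Juniper 18, Hadley 20, Milton 24; go to Easton.
At Easton the remaining stops are Milton 15, Hadley 19, Juniper 27; go to Milton.
At Milton the remaining stops are Hadley 9, Juniper 39; go to Hadley.
At Hadley the remaining stops are Juniper 38; go to Juniper.
Return Juniper→Maris: 11.
Total = 7 + 9 + 15 + 9 + 38 + 11 = 89.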